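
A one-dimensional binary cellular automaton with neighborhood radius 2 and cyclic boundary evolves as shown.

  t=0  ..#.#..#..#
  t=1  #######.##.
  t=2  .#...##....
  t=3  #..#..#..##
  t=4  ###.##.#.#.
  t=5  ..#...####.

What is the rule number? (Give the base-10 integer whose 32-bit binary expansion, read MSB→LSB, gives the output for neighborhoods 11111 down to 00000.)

  [31] ##### => .  t=1,i=2
  [30] ####. => #  t=1,i=5
  [29] ###.# => #  t=1,i=6
  [28] ###.. => #  t=3,i=0
  [27] ##.## => .  t=1,i=7
  [26] ##.#. => #  t=4,i=6
  [25] ##..# => #  t=3,i=1
  [24] ##... => .  t=2,i=7
  [23] #.### => .  t=1,i=0
  [22] #.##. => .  t=1,i=8
  [21] #.#.# => #  t=4,i=7
  [20] #.#.. => #  t=0,i=4
  [19] #..## => .  t=3,i=8
  [18] #..#. => #  t=0,i=1
  [17] #...# => #  t=2,i=3
  [16] #.... => .  t=2,i=8
  [15] .#### => #  t=1,i=1
  [14] .###. => .  t=3,i=10
  [13] .##.# => .  t=1,i=9
  [12] .##.. => #  t=2,i=6
  [11] .#.## => .  t=4,i=10
  [10] .#.#. => #  t=0,i=3
  [9] .#..# => #  t=0,i=0
  [8] .#... => .  t=2,i=2
  [7] ..### => #  t=3,i=9
  [6] ..##. => .  t=2,i=5
  [5] ..#.# => #  t=0,i=2
  [4] ..#.. => .  t=0,i=7
  [3] ...## => .  t=2,i=4
  [2] ...#. => #  t=2,i=0
  [1] ....# => #  t=2,i=10
  [0] ..... => #  t=2,i=9
  bits 01110110001101101001011010100111 = 1983288999

1983288999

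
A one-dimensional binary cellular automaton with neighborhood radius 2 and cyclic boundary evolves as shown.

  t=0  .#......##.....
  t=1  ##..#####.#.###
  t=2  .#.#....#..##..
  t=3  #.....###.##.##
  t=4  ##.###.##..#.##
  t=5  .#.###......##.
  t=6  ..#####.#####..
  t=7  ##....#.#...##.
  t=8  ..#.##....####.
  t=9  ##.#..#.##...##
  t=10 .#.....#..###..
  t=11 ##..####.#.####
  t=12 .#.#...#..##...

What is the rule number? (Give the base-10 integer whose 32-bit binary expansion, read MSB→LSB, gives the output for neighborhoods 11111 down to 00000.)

831154271

  [31] ##### => .  t=1,i=6
  [30] ####. => .  t=1,i=0
  [29] ###.# => #  t=1,i=8
  [28] ###.. => #  t=1,i=1
  [27] ##.## => .  t=3,i=9
  [26] ##.#. => .  t=1,i=9
  [25] ##..# => .  t=1,i=2
  [24] ##... => #  t=0,i=10
  [23] #.### => #  t=1,i=12
  [22] #.##. => .  t=3,i=10
  [21] #.#.# => .  t=1,i=10
  [20] #.#.. => .  t=2,i=3
  [19] #..## => #  t=1,i=3
  [18] #..#. => .  t=4,i=10
  [17] #...# => #  t=2,i=14
  [16] #.... => .  t=0,i=3
  [15] .#### => .  t=1,i=5
  [14] .###. => #  t=3,i=7
  [13] .##.# => #  t=3,i=11
  [12] .##.. => .  t=0,i=9
  [11] .#.## => #  t=1,i=11
  [10] .#.#. => .  t=2,i=2
  [9] .#..# => .  t=2,i=9
  [8] .#... => .  t=0,i=2
  [7] ..### => .  t=1,i=4
  [6] ..##. => #  t=0,i=8
  [5] ..#.# => .  t=2,i=1
  [4] ..#.. => #  t=0,i=1
  [3] ...## => #  t=0,i=7
  [2] ...#. => #  t=0,i=0
  [1] ....# => #  t=0,i=6
  [0] ..... => #  t=0,i=4
  bits 00110001100010100110100001011111 = 831154271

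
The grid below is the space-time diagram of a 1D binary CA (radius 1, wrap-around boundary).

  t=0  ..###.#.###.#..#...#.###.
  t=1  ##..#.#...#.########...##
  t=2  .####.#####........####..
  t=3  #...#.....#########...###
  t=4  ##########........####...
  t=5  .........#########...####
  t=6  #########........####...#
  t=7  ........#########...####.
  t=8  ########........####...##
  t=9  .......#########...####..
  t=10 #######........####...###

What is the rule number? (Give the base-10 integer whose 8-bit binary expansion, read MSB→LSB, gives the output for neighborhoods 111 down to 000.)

  [7] ### => .  t=0,i=3
  [6] ##. => #  t=0,i=4
  [5] #.# => .  t=0,i=5
  [4] #.. => #  t=0,i=13
  [3] .## => .  t=0,i=2
  [2] .#. => #  t=0,i=6
  [1] ..# => #  t=0,i=1
  [0] ... => #  t=0,i=0
  bits 01010111 = 87

87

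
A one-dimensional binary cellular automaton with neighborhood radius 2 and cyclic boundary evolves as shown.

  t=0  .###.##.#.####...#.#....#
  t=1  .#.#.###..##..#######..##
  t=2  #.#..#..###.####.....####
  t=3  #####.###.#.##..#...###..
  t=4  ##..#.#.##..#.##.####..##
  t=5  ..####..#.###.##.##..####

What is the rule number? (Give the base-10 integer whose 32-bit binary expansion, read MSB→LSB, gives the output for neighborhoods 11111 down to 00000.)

  nb #####: next=.  (t=1,i=16, bit31=0)
  nb ####.: next=.  (t=0,i=12, bit30=0)
  nb ###.#: next=#  (t=0,i=3, bit29=1)
  nb ###..: next=.  (t=0,i=13, bit28=0)
  nb ##.##: next=.  (t=0,i=4, bit27=0)
  nb ##.#.: next=#  (t=0,i=7, bit26=1)
  nb ##..#: next=#  (t=1,i=8, bit25=1)
  nb ##...: next=#  (t=0,i=14, bit24=1)
  nb #.###: next=#  (t=0,i=1, bit23=1)
  nb #.##.: next=#  (t=0,i=5, bit22=1)
  nb #.#.#: next=.  (t=0,i=8, bit21=0)
  nb #.#..: next=#  (t=0,i=19, bit20=1)
  nb #..##: next=#  (t=1,i=9, bit19=1)
  nb #..#.: next=#  (t=2,i=4, bit18=1)
  nb #...#: next=#  (t=0,i=15, bit17=1)
  nb #....: next=.  (t=0,i=21, bit16=0)
  nb .####: next=#  (t=0,i=11, bit15=1)
  nb .###.: next=.  (t=0,i=2, bit14=0)
  nb .##.#: next=#  (t=0,i=6, bit13=1)
  nb .##..: next=.  (t=1,i=11, bit12=0)
  nb .#.##: next=.  (t=0,i=0, bit11=0)
  nb .#.#.: next=#  (t=0,i=18, bit10=1)
  nb .#..#: next=#  (t=2,i=3, bit9=1)
  nb .#...: next=#  (t=0,i=20, bit8=1)
  nb ..###: next=#  (t=1,i=14, bit7=1)
  nb ..##.: next=#  (t=1,i=10, bit6=1)
  nb ..#.#: next=#  (t=0,i=17, bit5=1)
  nb ..#..: next=.  (t=2,i=5, bit4=0)
  nb ...##: next=#  (t=2,i=20, bit3=1)
  nb ...#.: next=#  (t=0,i=16, bit2=1)
  nb ....#: next=.  (t=0,i=22, bit1=0)
  nb .....: next=.  (t=2,i=18, bit0=0)
  bits 00100111110111101010011111101100 = 668903404

668903404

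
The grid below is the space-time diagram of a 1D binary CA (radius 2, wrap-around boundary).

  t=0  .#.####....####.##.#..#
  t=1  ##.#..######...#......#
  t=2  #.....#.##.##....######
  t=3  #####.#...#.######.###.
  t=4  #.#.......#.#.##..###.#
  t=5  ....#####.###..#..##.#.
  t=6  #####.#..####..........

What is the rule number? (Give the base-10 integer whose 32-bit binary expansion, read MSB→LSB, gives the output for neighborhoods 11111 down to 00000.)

2577487019

  nb #####: next=#  (t=1,i=8, bit31=1)
  nb ####.: next=.  (t=0,i=5, bit30=0)
  nb ###.#: next=.  (t=0,i=14, bit29=0)
  nb ###..: next=#  (t=0,i=6, bit28=1)
  nb ##.##: next=#  (t=0,i=15, bit27=1)
  nb ##.#.: next=.  (t=0,i=18, bit26=0)
  nb ##..#: next=.  (t=4,i=16, bit25=0)
  nb ##...: next=#  (t=0,i=7, bit24=1)
  nb #.###: next=#  (t=0,i=3, bit23=1)
  nb #.##.: next=.  (t=0,i=16, bit22=0)
  nb #.#.#: next=#  (t=0,i=1, bit21=1)
  nb #.#..: next=.  (t=0,i=19, bit20=0)
  nb #..##: next=.  (t=1,i=5, bit19=0)
  nb #..#.: next=.  (t=0,i=21, bit18=0)
  nb #...#: next=.  (t=1,i=13, bit17=0)
  nb #....: next=#  (t=0,i=8, bit16=1)
  nb .####: next=.  (t=0,i=4, bit15=0)
  nb .###.: next=#  (t=1,i=0, bit14=1)
  nb .##.#: next=.  (t=0,i=17, bit13=0)
  nb .##..: next=#  (t=2,i=12, bit12=1)
  nb .#.##: next=.  (t=0,i=2, bit11=0)
  nb .#.#.: next=#  (t=0,i=0, bit10=1)
  nb .#..#: next=.  (t=0,i=20, bit9=0)
  nb .#...: next=.  (t=1,i=16, bit8=0)
  nb ..###: next=#  (t=0,i=11, bit7=1)
  nb ..##.: next=.  (t=5,i=18, bit6=0)
  nb ..#.#: next=#  (t=0,i=22, bit5=1)
  nb ..#..: next=.  (t=1,i=15, bit4=0)
  nb ...##: next=#  (t=0,i=10, bit3=1)
  nb ...#.: next=.  (t=1,i=14, bit2=0)
  nb ....#: next=#  (t=0,i=9, bit1=1)
  nb .....: next=#  (t=1,i=18, bit0=1)
  bits 10011001101000010101010010101011 = 2577487019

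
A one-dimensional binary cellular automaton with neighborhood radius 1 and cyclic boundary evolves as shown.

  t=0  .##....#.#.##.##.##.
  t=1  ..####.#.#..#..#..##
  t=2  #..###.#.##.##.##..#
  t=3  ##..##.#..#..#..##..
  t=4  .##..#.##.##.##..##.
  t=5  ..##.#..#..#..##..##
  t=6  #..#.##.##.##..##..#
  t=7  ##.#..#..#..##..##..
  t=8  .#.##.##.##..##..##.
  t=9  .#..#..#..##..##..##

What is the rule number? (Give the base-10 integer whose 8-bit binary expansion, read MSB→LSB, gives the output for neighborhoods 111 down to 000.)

  [7] ### => #  t=1,i=3
  [6] ##. => #  t=0,i=2
  [5] #.# => .  t=0,i=8
  [4] #.. => #  t=0,i=3
  [3] .## => .  t=0,i=1
  [2] .#. => #  t=0,i=7
  [1] ..# => .  t=0,i=0
  [0] ... => #  t=0,i=4
  bits 11010101 = 213

213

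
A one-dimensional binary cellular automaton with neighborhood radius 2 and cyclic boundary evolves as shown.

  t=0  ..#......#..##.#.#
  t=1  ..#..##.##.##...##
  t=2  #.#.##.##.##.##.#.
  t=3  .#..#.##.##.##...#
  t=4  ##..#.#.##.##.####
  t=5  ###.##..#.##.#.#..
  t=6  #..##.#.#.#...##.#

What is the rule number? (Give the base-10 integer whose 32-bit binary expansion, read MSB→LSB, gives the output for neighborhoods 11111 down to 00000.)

1532658933

  #####|.  b31=0 t=4,i=16
  ####.|#  b30=1 t=4,i=0
  ###.#|.  b29=0 t=5,i=2
  ###..|#  b28=1 t=4,i=1
  ##.##|#  b27=1 t=1,i=7
  ##.#.|.  b26=0 t=0,i=14
  ##..#|#  b25=1 t=1,i=0
  ##...|#  b24=1 t=1,i=13
  #.###|.  b23=0 t=4,i=14
  #.##.|#  b22=1 t=1,i=8
  #.#.#|.  b21=0 t=0,i=15
  #.#..|#  b20=1 t=0,i=17
  #..##|#  b19=1 t=0,i=11
  #..#.|.  b18=0 t=0,i=1
  #...#|#  b17=1 t=1,i=14
  #....|.  b16=0 t=0,i=4
  .####|#  b15=1 t=4,i=15
  .###.|.  b14=0 t=5,i=1
  .##.#|.  b13=0 t=0,i=13
  .##..|.  b12=0 t=1,i=12
  .#.##|.  b11=0 t=2,i=3
  .#.#.|#  b10=1 t=0,i=16
  .#..#|.  b9=0 t=0,i=0
  .#...|.  b8=0 t=0,i=3
  ..###|#  b7=1 t=5,i=0
  ..##.|#  b6=1 t=0,i=12
  ..#.#|#  b5=1 t=3,i=4
  ..#..|#  b4=1 t=0,i=2
  ...##|.  b3=0 t=1,i=15
  ...#.|#  b2=1 t=0,i=8
  ....#|.  b1=0 t=0,i=7
  .....|#  b0=1 t=0,i=5
  bits 01011011010110101000010011110101 = 1532658933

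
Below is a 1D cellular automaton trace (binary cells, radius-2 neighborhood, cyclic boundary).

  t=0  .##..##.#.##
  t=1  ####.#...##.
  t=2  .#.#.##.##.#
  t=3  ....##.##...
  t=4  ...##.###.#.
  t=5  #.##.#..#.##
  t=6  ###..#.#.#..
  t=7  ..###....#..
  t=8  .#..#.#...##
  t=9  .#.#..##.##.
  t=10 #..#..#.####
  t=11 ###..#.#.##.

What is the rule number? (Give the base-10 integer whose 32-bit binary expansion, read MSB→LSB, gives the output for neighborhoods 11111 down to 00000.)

3126171976

  [31] ##### => #  t=10,i=10
  [30] ####. => .  t=1,i=2
  [29] ###.# => #  t=1,i=3
  [28] ###.. => #  t=6,i=2
  [27] ##.## => #  t=0,i=0
  [26] ##.#. => .  t=0,i=7
  [25] ##..# => #  t=0,i=3
  [24] ##... => .  t=3,i=9
  [23] #.### => .  t=1,i=0
  [22] #.##. => #  t=0,i=1
  [21] #.#.# => .  t=0,i=8
  [20] #.#.. => #  t=1,i=5
  [19] #..## => .  t=0,i=4
  [18] #..#. => #  t=5,i=7
  [17] #...# => .  t=1,i=7
  [16] #.... => #  t=3,i=10
  [15] .#### => #  t=1,i=1
  [14] .###. => .  t=4,i=7
  [13] .##.# => .  t=0,i=6
  [12] .##.. => #  t=0,i=2
  [11] .#.## => #  t=0,i=9
  [10] .#.#. => .  t=2,i=0
  [9] .#..# => .  t=5,i=6
  [8] .#... => #  t=1,i=6
  [7] ..### => .  t=6,i=0
  [6] ..##. => #  t=0,i=5
  [5] ..#.# => .  t=5,i=8
  [4] ..#.. => .  t=7,i=9
  [3] ...## => #  t=1,i=8
  [2] ...#. => .  t=7,i=8
  [1] ....# => .  t=3,i=2
  [0] ..... => .  t=3,i=0
  bits 10111010010101011001100101001000 = 3126171976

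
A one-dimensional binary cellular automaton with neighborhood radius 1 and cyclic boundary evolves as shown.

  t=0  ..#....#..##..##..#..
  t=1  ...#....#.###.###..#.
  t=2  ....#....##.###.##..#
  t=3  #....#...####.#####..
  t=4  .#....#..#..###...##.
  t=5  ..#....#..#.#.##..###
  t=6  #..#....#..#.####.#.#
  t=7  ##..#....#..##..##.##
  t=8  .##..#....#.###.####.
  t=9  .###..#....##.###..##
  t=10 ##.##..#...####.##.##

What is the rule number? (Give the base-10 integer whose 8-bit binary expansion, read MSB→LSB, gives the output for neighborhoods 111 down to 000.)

  ### -> .   bit 7 = 0  t=1,i=11
  ##. -> #   bit 6 = 1  t=0,i=11
  #.# -> #   bit 5 = 1  t=1,i=9
  #.. -> #   bit 4 = 1  t=0,i=3
  .## -> #   bit 3 = 1  t=0,i=10
  .#. -> .   bit 2 = 0  t=0,i=2
  ..# -> .   bit 1 = 0  t=0,i=1
  ... -> .   bit 0 = 0  t=0,i=0
  bits 01111000 = 120

120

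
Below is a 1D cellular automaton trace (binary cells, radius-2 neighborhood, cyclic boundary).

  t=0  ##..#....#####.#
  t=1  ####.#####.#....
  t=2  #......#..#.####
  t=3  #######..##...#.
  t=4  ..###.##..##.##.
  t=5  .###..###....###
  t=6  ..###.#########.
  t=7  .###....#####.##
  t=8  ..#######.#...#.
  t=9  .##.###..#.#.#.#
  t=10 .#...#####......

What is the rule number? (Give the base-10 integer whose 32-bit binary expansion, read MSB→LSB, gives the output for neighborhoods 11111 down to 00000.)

2537902511

  nb #####: next=#  (t=0,i=11, bit31=1)
  nb ####.: next=.  (t=0,i=12, bit30=0)
  nb ###.#: next=.  (t=0,i=13, bit29=0)
  nb ###..: next=#  (t=0,i=1, bit28=1)
  nb ##.##: next=.  (t=0,i=14, bit27=0)
  nb ##.#.: next=#  (t=1,i=10, bit26=1)
  nb ##..#: next=#  (t=0,i=2, bit25=1)
  nb ##...: next=#  (t=2,i=1, bit24=1)
  nb #.###: next=.  (t=0,i=15, bit23=0)
  nb #.##.: next=#  (t=4,i=6, bit22=1)
  nb #.#.#: next=.  (t=9,i=11, bit21=0)
  nb #.#..: next=.  (t=1,i=11, bit20=0)
  nb #..##: next=.  (t=3,i=8, bit19=0)
  nb #..#.: next=#  (t=0,i=3, bit18=1)
  nb #...#: next=.  (t=3,i=12, bit17=0)
  nb #....: next=#  (t=0,i=6, bit16=1)
  nb .####: next=.  (t=0,i=10, bit15=0)
  nb .###.: next=#  (t=0,i=0, bit14=1)
  nb .##.#: next=.  (t=4,i=11, bit13=0)
  nb .##..: next=#  (t=3,i=10, bit12=1)
  nb .#.##: next=.  (t=2,i=11, bit11=0)
  nb .#.#.: next=.  (t=9,i=10, bit10=0)
  nb .#..#: next=.  (t=2,i=8, bit9=0)
  nb .#...: next=#  (t=0,i=5, bit8=1)
  nb ..###: next=#  (t=0,i=9, bit7=1)
  nb ..##.: next=.  (t=3,i=9, bit6=0)
  nb ..#.#: next=#  (t=2,i=10, bit5=1)
  nb ..#..: next=.  (t=0,i=4, bit4=0)
  nb ...##: next=#  (t=0,i=8, bit3=1)
  nb ...#.: next=#  (t=2,i=6, bit2=1)
  nb ....#: next=#  (t=0,i=7, bit1=1)
  nb .....: next=#  (t=2,i=3, bit0=1)
  bits 10010111010001010101000110101111 = 2537902511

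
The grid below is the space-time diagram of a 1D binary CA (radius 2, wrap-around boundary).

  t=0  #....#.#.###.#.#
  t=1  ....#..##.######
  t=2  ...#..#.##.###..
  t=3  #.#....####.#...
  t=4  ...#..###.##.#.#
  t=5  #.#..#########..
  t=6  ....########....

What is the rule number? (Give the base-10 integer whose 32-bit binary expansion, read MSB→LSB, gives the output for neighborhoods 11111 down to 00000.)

  ##### -> #   bit 31 = 1  t=1,i=12
  ####. -> .   bit 30 = 0  t=1,i=14
  ###.# -> #   bit 29 = 1  t=0,i=11
  ###.. -> .   bit 28 = 0  t=1,i=15
  ##.## -> #   bit 27 = 1  t=1,i=9
  ##.#. -> #   bit 26 = 1  t=0,i=12
  ##..# -> .   bit 25 = 0  t=5,i=14
  ##... -> .   bit 24 = 0  t=0,i=1
  #.### -> .   bit 23 = 0  t=0,i=9
  #.##. -> #   bit 22 = 1  t=0,i=15
  #.#.# -> #   bit 21 = 1  t=0,i=7
  #.#.. -> .   bit 20 = 0  t=3,i=2
  #..## -> #   bit 19 = 1  t=1,i=6
  #..#. -> .   bit 18 = 0  t=2,i=5
  #...# -> .   bit 17 = 0  t=3,i=14
  #.... -> .   bit 16 = 0  t=0,i=2
  .#### -> #   bit 15 = 1  t=1,i=11
  .###. -> #   bit 14 = 1  t=0,i=10
  .##.# -> #   bit 13 = 1  t=1,i=8
  .##.. -> .   bit 12 = 0  t=0,i=0
  .#.## -> #   bit 11 = 1  t=0,i=8
  .#.#. -> .   bit 10 = 0  t=0,i=6
  .#..# -> .   bit 9 = 0  t=1,i=5
  .#... -> #   bit 8 = 1  t=3,i=3
  ..### -> #   bit 7 = 1  t=3,i=7
  ..##. -> .   bit 6 = 0  t=1,i=7
  ..#.# -> .   bit 5 = 0  t=0,i=5
  ..#.. -> .   bit 4 = 0  t=1,i=4
  ...## -> #   bit 3 = 1  t=3,i=6
  ...#. -> #   bit 2 = 1  t=0,i=4
  ....# -> .   bit 1 = 0  t=0,i=3
  ..... -> #   bit 0 = 1  t=2,i=0
  bits 10101100011010001110100110001101 = 2892556685

2892556685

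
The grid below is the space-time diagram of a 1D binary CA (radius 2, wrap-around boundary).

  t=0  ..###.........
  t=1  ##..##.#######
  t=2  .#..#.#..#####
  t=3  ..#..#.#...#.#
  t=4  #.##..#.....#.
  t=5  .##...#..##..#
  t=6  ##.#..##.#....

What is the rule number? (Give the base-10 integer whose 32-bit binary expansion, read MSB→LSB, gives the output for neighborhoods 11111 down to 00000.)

3107982939

  ##### -> #   bit 31 = 1  t=1,i=9
  ####. -> .   bit 30 = 0  t=1,i=0
  ###.# -> #   bit 29 = 1  t=2,i=13
  ###.. -> #   bit 28 = 1  t=0,i=4
  ##.## -> #   bit 27 = 1  t=1,i=6
  ##.#. -> .   bit 26 = 0  t=2,i=0
  ##..# -> .   bit 25 = 0  t=1,i=2
  ##... -> #   bit 24 = 1  t=0,i=5
  #.### -> .   bit 23 = 0  t=1,i=7
  #.##. -> #   bit 22 = 1  t=4,i=2
  #.#.# -> .   bit 21 = 0  t=4,i=0
  #.#.. -> .   bit 20 = 0  t=2,i=1
  #..## -> .   bit 19 = 0  t=1,i=3
  #..#. -> .   bit 18 = 0  t=2,i=3
  #...# -> .   bit 17 = 0  t=3,i=9
  #.... -> .   bit 16 = 0  t=0,i=6
  .#### -> .   bit 15 = 0  t=1,i=8
  .###. -> .   bit 14 = 0  t=0,i=3
  .##.# -> .   bit 13 = 0  t=1,i=5
  .##.. -> .   bit 12 = 0  t=4,i=3
  .#.## -> #   bit 11 = 1  t=4,i=1
  .#.#. -> #   bit 10 = 1  t=2,i=5
  .#..# -> #   bit 9 = 1  t=2,i=2
  .#... -> .   bit 8 = 0  t=3,i=8
  ..### -> .   bit 7 = 0  t=0,i=2
  ..##. -> #   bit 6 = 1  t=1,i=4
  ..#.# -> .   bit 5 = 0  t=2,i=4
  ..#.. -> #   bit 4 = 1  t=3,i=2
  ...## -> #   bit 3 = 1  t=0,i=1
  ...#. -> .   bit 2 = 0  t=3,i=10
  ....# -> #   bit 1 = 1  t=0,i=0
  ..... -> #   bit 0 = 1  t=0,i=7
  bits 10111001010000000000111001011011 = 3107982939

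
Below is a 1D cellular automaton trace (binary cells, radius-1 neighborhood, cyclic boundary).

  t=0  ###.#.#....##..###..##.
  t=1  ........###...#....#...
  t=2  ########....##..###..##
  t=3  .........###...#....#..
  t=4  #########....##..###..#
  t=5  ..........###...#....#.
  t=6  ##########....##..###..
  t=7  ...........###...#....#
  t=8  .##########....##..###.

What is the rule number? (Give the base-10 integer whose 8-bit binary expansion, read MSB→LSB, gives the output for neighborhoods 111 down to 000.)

3

  ###|.  b7=0 t=0,i=1
  ##.|.  b6=0 t=0,i=2
  #.#|.  b5=0 t=0,i=3
  #..|.  b4=0 t=0,i=7
  .##|.  b3=0 t=0,i=0
  .#.|.  b2=0 t=0,i=4
  ..#|#  b1=1 t=0,i=10
  ...|#  b0=1 t=0,i=8
  bits 00000011 = 3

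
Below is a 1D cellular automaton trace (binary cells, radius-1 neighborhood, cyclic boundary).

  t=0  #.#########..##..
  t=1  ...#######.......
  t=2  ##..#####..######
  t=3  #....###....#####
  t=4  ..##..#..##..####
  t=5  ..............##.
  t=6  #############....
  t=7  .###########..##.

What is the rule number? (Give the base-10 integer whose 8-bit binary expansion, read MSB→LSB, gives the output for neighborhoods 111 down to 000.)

  ### -> #   bit 7 = 1  t=0,i=3
  ##. -> .   bit 6 = 0  t=0,i=10
  #.# -> .   bit 5 = 0  t=0,i=1
  #.. -> .   bit 4 = 0  t=0,i=11
  .## -> .   bit 3 = 0  t=0,i=2
  .#. -> .   bit 2 = 0  t=0,i=0
  ..# -> .   bit 1 = 0  t=0,i=12
  ... -> #   bit 0 = 1  t=1,i=0
  bits 10000001 = 129

129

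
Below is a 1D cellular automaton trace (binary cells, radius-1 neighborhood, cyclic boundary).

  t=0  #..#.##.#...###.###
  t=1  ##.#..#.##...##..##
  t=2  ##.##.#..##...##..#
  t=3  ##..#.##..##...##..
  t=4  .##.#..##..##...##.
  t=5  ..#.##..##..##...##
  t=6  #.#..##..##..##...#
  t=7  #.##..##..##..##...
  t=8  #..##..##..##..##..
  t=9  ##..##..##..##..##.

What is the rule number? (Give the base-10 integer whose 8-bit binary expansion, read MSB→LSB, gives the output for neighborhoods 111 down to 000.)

  [7] ### => #  t=0,i=13
  [6] ##. => #  t=0,i=0
  [5] #.# => .  t=0,i=4
  [4] #.. => #  t=0,i=1
  [3] .## => .  t=0,i=5
  [2] .#. => #  t=0,i=3
  [1] ..# => .  t=0,i=2
  [0] ... => .  t=0,i=10
  bits 11010100 = 212

212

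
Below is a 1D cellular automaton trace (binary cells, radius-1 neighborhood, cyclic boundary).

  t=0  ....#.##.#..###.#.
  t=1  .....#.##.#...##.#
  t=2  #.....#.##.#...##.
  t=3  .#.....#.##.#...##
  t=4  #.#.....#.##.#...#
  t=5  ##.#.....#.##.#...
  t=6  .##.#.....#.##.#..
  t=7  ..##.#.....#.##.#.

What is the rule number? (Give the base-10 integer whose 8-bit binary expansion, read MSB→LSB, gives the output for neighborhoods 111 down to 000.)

112

  [7] ### => .  t=0,i=13
  [6] ##. => #  t=0,i=7
  [5] #.# => #  t=0,i=5
  [4] #.. => #  t=0,i=10
  [3] .## => .  t=0,i=6
  [2] .#. => .  t=0,i=4
  [1] ..# => .  t=0,i=3
  [0] ... => .  t=0,i=0
  bits 01110000 = 112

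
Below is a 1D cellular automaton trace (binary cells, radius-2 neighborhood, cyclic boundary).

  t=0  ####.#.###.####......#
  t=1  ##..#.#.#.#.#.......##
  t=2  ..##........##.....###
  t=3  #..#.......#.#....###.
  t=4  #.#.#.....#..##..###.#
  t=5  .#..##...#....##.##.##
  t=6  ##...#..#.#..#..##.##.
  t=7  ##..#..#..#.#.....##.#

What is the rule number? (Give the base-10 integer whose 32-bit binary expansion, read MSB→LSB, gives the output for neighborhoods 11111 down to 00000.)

2387925388

  #####|#  b31=1 t=0,i=1
  ####.|.  b30=0 t=0,i=2
  ###.#|.  b29=0 t=0,i=3
  ###..|.  b28=0 t=0,i=14
  ##.##|#  b27=1 t=0,i=10
  ##.#.|#  b26=1 t=0,i=4
  ##..#|#  b25=1 t=1,i=2
  ##...|.  b24=0 t=0,i=15
  #.###|.  b23=0 t=0,i=7
  #.##.|#  b22=1 t=4,i=21
  #.#.#|.  b21=0 t=0,i=5
  #.#..|#  b20=1 t=1,i=12
  #..##|.  b19=0 t=2,i=1
  #..#.|#  b18=1 t=1,i=3
  #...#|.  b17=0 t=5,i=7
  #....|.  b16=0 t=0,i=16
  .####|#  b15=1 t=0,i=0
  .###.|#  b14=1 t=0,i=8
  .##.#|.  b13=0 t=4,i=0
  .##..|#  b12=1 t=2,i=3
  .#.##|#  b11=1 t=0,i=6
  .#.#.|.  b10=0 t=1,i=5
  .#..#|.  b9=0 t=3,i=1
  .#...|#  b8=1 t=1,i=13
  ..###|#  b7=1 t=0,i=21
  ..##.|.  b6=0 t=2,i=2
  ..#.#|.  b5=0 t=1,i=4
  ..#..|.  b4=0 t=3,i=3
  ...##|#  b3=1 t=0,i=20
  ...#.|#  b2=1 t=3,i=10
  ....#|.  b1=0 t=0,i=19
  .....|.  b0=0 t=0,i=17
  bits 10001110010101001101100110001100 = 2387925388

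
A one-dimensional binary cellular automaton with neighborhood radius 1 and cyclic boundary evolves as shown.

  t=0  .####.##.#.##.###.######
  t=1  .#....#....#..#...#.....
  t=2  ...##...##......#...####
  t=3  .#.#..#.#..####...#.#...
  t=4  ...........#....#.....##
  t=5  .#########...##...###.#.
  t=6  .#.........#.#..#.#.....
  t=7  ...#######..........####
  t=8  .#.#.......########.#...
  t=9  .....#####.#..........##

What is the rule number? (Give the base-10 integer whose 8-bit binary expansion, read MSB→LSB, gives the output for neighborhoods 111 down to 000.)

  [7] ### => .  t=0,i=2
  [6] ##. => .  t=0,i=4
  [5] #.# => .  t=0,i=0
  [4] #.. => .  t=1,i=2
  [3] .## => #  t=0,i=1
  [2] .#. => .  t=0,i=9
  [1] ..# => .  t=1,i=0
  [0] ... => #  t=1,i=3
  bits 00001001 = 9

9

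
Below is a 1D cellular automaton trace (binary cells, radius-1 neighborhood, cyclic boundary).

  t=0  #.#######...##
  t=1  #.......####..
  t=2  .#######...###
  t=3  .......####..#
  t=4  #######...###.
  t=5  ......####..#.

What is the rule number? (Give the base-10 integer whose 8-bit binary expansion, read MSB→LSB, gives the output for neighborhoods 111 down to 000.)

  ### -> .   bit 7 = 0  t=0,i=3
  ##. -> #   bit 6 = 1  t=0,i=0
  #.# -> .   bit 5 = 0  t=0,i=1
  #.. -> #   bit 4 = 1  t=0,i=9
  .## -> .   bit 3 = 0  t=0,i=2
  .#. -> .   bit 2 = 0  t=1,i=0
  ..# -> #   bit 1 = 1  t=0,i=11
  ... -> #   bit 0 = 1  t=0,i=10
  bits 01010011 = 83

83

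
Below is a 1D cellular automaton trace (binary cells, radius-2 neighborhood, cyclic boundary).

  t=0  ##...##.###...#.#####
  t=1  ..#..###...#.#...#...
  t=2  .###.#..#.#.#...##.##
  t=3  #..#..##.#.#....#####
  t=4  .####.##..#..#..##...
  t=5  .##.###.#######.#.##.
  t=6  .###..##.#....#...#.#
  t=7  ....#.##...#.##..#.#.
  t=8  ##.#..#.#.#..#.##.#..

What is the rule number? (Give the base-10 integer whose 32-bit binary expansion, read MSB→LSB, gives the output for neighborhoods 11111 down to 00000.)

  [31] ##### => .  t=0,i=18
  [30] ####. => .  t=0,i=0
  [29] ###.# => #  t=2,i=3
  [28] ###.. => .  t=0,i=1
  [27] ##.## => #  t=0,i=7
  [26] ##.#. => .  t=2,i=4
  [25] ##..# => #  t=3,i=1
  [24] ##... => #  t=0,i=2
  [23] #.### => .  t=0,i=8
  [22] #.##. => #  t=2,i=19
  [21] #.#.# => .  t=2,i=10
  [20] #.#.. => .  t=1,i=13
  [19] #..## => .  t=1,i=4
  [18] #..#. => #  t=2,i=7
  [17] #...# => .  t=0,i=3
  [16] #.... => #  t=1,i=19
  [15] .#### => #  t=0,i=17
  [14] .###. => .  t=0,i=9
  [13] .##.# => #  t=0,i=6
  [12] .##.. => .  t=4,i=7
  [11] .#.## => .  t=0,i=15
  [10] .#.#. => #  t=1,i=12
  [9] .#..# => #  t=1,i=3
  [8] .#... => .  t=1,i=14
  [7] ..### => #  t=1,i=5
  [6] ..##. => #  t=0,i=5
  [5] ..#.# => .  t=0,i=14
  [4] ..#.. => #  t=1,i=2
  [3] ...## => .  t=0,i=4
  [2] ...#. => #  t=0,i=13
  [1] ....# => .  t=1,i=0
  [0] ..... => #  t=1,i=20
  bits 00101011010001011010011011010101 = 725984981

725984981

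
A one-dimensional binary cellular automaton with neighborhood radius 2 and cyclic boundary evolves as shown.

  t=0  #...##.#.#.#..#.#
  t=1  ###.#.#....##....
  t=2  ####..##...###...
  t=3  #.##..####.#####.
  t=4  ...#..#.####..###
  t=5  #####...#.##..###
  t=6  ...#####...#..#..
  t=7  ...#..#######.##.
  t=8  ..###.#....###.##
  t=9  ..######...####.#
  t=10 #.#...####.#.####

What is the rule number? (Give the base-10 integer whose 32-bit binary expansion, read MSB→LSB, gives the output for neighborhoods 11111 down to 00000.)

2106741716

  #####|.  b31=0 t=3,i=13
  ####.|#  b30=1 t=2,i=2
  ###.#|#  b29=1 t=1,i=2
  ###..|#  b28=1 t=2,i=3
  ##.##|#  b27=1 t=3,i=10
  ##.#.|#  b26=1 t=0,i=6
  ##..#|.  b25=0 t=2,i=4
  ##...|#  b24=1 t=0,i=1
  #.###|#  b23=1 t=3,i=11
  #.##.|.  b22=0 t=0,i=16
  #.#.#|.  b21=0 t=0,i=7
  #.#..|#  b20=1 t=0,i=11
  #..##|.  b19=0 t=2,i=5
  #..#.|.  b18=0 t=0,i=13
  #...#|#  b17=1 t=0,i=2
  #....|.  b16=0 t=1,i=8
  .####|.  b15=0 t=2,i=1
  .###.|#  b14=1 t=1,i=1
  .##.#|.  b13=0 t=0,i=5
  .##..|#  b12=1 t=0,i=0
  .#.##|.  b11=0 t=0,i=15
  .#.#.|.  b10=0 t=0,i=8
  .#..#|#  b9=1 t=0,i=12
  .#...|#  b8=1 t=1,i=7
  ..###|#  b7=1 t=1,i=0
  ..##.|#  b6=1 t=0,i=4
  ..#.#|.  b5=0 t=0,i=14
  ..#..|#  b4=1 t=4,i=3
  ...##|.  b3=0 t=0,i=3
  ...#.|#  b2=1 t=4,i=2
  ....#|.  b1=0 t=1,i=9
  .....|.  b0=0 t=6,i=0
  bits 01111101100100100101001111010100 = 2106741716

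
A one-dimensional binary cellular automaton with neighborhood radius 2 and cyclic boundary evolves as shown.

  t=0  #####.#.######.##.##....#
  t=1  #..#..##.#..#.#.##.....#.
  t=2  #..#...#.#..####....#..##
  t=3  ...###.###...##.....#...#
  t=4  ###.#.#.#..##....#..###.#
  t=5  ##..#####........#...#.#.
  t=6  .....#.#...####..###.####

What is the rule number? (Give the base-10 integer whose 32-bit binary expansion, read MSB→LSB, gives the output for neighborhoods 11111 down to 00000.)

1211297081

  #####|.  b31=0 t=0,i=1
  ####.|#  b30=1 t=0,i=3
  ###.#|.  b29=0 t=0,i=4
  ###..|.  b28=0 t=2,i=0
  ##.##|#  b27=1 t=0,i=14
  ##.#.|.  b26=0 t=0,i=5
  ##..#|.  b25=0 t=2,i=1
  ##...|.  b24=0 t=0,i=20
  #.###|.  b23=0 t=0,i=8
  #.##.|.  b22=0 t=0,i=15
  #.#.#|#  b21=1 t=0,i=6
  #.#..|#  b20=1 t=1,i=0
  #..##|.  b19=0 t=1,i=5
  #..#.|.  b18=0 t=1,i=2
  #...#|#  b17=1 t=2,i=5
  #....|.  b16=0 t=0,i=21
  .####|#  b15=1 t=0,i=0
  .###.|#  b14=1 t=2,i=24
  .##.#|#  b13=1 t=0,i=16
  .##..|.  b12=0 t=0,i=19
  .#.##|#  b11=1 t=0,i=7
  .#.#.|#  b10=1 t=1,i=13
  .#..#|.  b9=0 t=1,i=1
  .#...|#  b8=1 t=2,i=4
  ..###|.  b7=0 t=0,i=24
  ..##.|.  b6=0 t=1,i=6
  ..#.#|#  b5=1 t=1,i=12
  ..#..|#  b4=1 t=1,i=3
  ...##|#  b3=1 t=0,i=23
  ...#.|.  b2=0 t=1,i=22
  ....#|.  b1=0 t=0,i=22
  .....|#  b0=1 t=1,i=20
  bits 01001000001100101110110100111001 = 1211297081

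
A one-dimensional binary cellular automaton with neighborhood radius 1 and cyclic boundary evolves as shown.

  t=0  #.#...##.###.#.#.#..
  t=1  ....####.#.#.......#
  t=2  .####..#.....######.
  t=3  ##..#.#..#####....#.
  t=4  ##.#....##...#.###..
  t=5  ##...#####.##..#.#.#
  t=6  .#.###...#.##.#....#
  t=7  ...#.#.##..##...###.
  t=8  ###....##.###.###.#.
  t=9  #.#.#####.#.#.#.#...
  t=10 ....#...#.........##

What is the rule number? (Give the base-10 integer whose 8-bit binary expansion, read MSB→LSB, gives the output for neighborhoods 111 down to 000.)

75

  [7] ### => .  t=0,i=10
  [6] ##. => #  t=0,i=7
  [5] #.# => .  t=0,i=1
  [4] #.. => .  t=0,i=3
  [3] .## => #  t=0,i=6
  [2] .#. => .  t=0,i=0
  [1] ..# => #  t=0,i=5
  [0] ... => #  t=0,i=4
  bits 01001011 = 75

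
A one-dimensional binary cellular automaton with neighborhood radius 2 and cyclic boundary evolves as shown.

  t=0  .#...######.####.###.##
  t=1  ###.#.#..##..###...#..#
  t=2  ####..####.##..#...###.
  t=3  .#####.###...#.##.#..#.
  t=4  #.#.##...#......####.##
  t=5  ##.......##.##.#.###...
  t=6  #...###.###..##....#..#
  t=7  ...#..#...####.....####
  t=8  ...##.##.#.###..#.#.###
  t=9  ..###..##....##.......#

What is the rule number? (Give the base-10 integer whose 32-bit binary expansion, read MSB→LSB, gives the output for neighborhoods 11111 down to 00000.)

  #####|.  b31=0 t=0,i=7
  ####.|#  b30=1 t=0,i=9
  ###.#|#  b29=1 t=0,i=10
  ###..|#  b28=1 t=1,i=15
  ##.##|.  b27=0 t=0,i=11
  ##.#.|#  b26=1 t=0,i=0
  ##..#|#  b25=1 t=1,i=11
  ##...|.  b24=0 t=1,i=16
  #.###|.  b23=0 t=0,i=12
  #.##.|.  b22=0 t=0,i=21
  #.#.#|.  b21=0 t=1,i=4
  #.#..|#  b20=1 t=0,i=1
  #..##|#  b19=1 t=1,i=8
  #..#.|.  b18=0 t=2,i=14
  #...#|.  b17=0 t=0,i=3
  #....|.  b16=0 t=4,i=11
  .####|#  b15=1 t=0,i=6
  .###.|.  b14=0 t=0,i=18
  .##.#|#  b13=1 t=0,i=22
  .##..|.  b12=0 t=1,i=10
  .#.##|.  b11=0 t=3,i=14
  .#.#.|.  b10=0 t=1,i=5
  .#..#|#  b9=1 t=1,i=7
  .#...|#  b8=1 t=0,i=2
  ..###|.  b7=0 t=0,i=5
  ..##.|#  b6=1 t=1,i=9
  ..#.#|.  b5=0 t=3,i=13
  ..#..|#  b4=1 t=1,i=19
  ...##|#  b3=1 t=0,i=4
  ...#.|.  b2=0 t=1,i=18
  ....#|.  b1=0 t=4,i=14
  .....|#  b0=1 t=4,i=12
  bits 01110110000110001010001101011001 = 1981326169

1981326169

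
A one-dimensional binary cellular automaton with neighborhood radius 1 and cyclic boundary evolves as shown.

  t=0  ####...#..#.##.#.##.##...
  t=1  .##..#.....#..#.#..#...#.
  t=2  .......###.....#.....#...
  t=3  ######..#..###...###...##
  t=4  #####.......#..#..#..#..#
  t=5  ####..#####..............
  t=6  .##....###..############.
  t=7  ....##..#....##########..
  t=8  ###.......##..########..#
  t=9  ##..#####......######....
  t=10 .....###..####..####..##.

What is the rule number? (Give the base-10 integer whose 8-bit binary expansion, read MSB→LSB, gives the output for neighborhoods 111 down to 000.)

161

  [7] ### => #  t=0,i=1
  [6] ##. => .  t=0,i=3
  [5] #.# => #  t=0,i=11
  [4] #.. => .  t=0,i=4
  [3] .## => .  t=0,i=0
  [2] .#. => .  t=0,i=7
  [1] ..# => .  t=0,i=6
  [0] ... => #  t=0,i=5
  bits 10100001 = 161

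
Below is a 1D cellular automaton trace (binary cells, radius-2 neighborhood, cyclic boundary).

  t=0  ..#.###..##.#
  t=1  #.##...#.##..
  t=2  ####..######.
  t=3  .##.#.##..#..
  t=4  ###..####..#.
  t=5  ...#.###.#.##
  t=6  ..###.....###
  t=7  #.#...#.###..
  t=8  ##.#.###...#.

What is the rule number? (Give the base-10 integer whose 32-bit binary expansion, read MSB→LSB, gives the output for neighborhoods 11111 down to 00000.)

  ##### -> .   bit 31 = 0  t=2,i=8
  ####. -> #   bit 30 = 1  t=2,i=2
  ###.# -> .   bit 29 = 0  t=2,i=11
  ###.. -> .   bit 28 = 0  t=0,i=6
  ##.## -> .   bit 27 = 0  t=2,i=12
  ##.#. -> .   bit 26 = 0  t=0,i=11
  ##..# -> #   bit 25 = 1  t=0,i=7
  ##... -> .   bit 24 = 0  t=1,i=4
  #.### -> .   bit 23 = 0  t=0,i=4
  #.##. -> #   bit 22 = 1  t=1,i=2
  #.#.# -> .   bit 21 = 0  t=3,i=4
  #.#.. -> .   bit 20 = 0  t=0,i=12
  #..## -> .   bit 19 = 0  t=0,i=8
  #..#. -> .   bit 18 = 0  t=0,i=1
  #...# -> .   bit 17 = 0  t=1,i=5
  #.... -> #   bit 16 = 1  t=6,i=6
  .#### -> #   bit 15 = 1  t=2,i=1
  .###. -> .   bit 14 = 0  t=0,i=5
  .##.# -> #   bit 13 = 1  t=0,i=10
  .##.. -> #   bit 12 = 1  t=1,i=3
  .#.## -> #   bit 11 = 1  t=0,i=3
  .#.#. -> #   bit 10 = 1  t=7,i=1
  .#..# -> #   bit 9 = 1  t=0,i=0
  .#... -> #   bit 8 = 1  t=3,i=11
  ..### -> #   bit 7 = 1  t=2,i=6
  ..##. -> #   bit 6 = 1  t=0,i=9
  ..#.# -> #   bit 5 = 1  t=0,i=2
  ..#.. -> .   bit 4 = 0  t=3,i=10
  ...## -> #   bit 3 = 1  t=3,i=0
  ...#. -> #   bit 2 = 1  t=1,i=6
  ....# -> #   bit 1 = 1  t=6,i=8
  ..... -> .   bit 0 = 0  t=6,i=7
  bits 01000010010000011011111111101110 = 1111605230

1111605230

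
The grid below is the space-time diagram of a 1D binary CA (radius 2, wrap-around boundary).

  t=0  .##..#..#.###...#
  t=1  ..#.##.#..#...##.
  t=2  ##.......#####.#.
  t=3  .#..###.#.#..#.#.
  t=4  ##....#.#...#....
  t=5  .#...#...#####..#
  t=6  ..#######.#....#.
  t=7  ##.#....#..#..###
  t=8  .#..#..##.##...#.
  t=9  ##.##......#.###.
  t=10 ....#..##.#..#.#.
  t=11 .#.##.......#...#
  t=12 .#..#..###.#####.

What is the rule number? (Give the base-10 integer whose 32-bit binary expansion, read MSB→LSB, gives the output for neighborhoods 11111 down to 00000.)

547787037

  ##### -> .   bit 31 = 0  t=2,i=11
  ####. -> .   bit 30 = 0  t=2,i=12
  ###.# -> #   bit 29 = 1  t=2,i=13
  ###.. -> .   bit 28 = 0  t=0,i=12
  ##.## -> .   bit 27 = 0  t=8,i=9
  ##.#. -> .   bit 26 = 0  t=1,i=6
  ##..# -> .   bit 25 = 0  t=0,i=3
  ##... -> .   bit 24 = 0  t=0,i=13
  #.### -> #   bit 23 = 1  t=0,i=10
  #.##. -> .   bit 22 = 0  t=0,i=1
  #.#.# -> #   bit 21 = 1  t=2,i=15
  #.#.. -> .   bit 20 = 0  t=1,i=7
  #..## -> .   bit 19 = 0  t=3,i=3
  #..#. -> #   bit 18 = 1  t=0,i=4
  #...# -> #   bit 17 = 1  t=0,i=14
  #.... -> .   bit 16 = 0  t=2,i=3
  .#### -> #   bit 15 = 1  t=2,i=10
  .###. -> .   bit 14 = 0  t=0,i=11
  .##.# -> .   bit 13 = 0  t=1,i=5
  .##.. -> #   bit 12 = 1  t=0,i=2
  .#.## -> .   bit 11 = 0  t=0,i=0
  .#.#. -> .   bit 10 = 0  t=3,i=9
  .#..# -> .   bit 9 = 0  t=0,i=6
  .#... -> #   bit 8 = 1  t=1,i=11
  ..### -> .   bit 7 = 0  t=2,i=9
  ..##. -> .   bit 6 = 0  t=1,i=14
  ..#.# -> .   bit 5 = 0  t=0,i=8
  ..#.. -> #   bit 4 = 1  t=0,i=5
  ...## -> #   bit 3 = 1  t=1,i=13
  ...#. -> #   bit 2 = 1  t=0,i=15
  ....# -> .   bit 1 = 0  t=2,i=7
  ..... -> #   bit 0 = 1  t=2,i=4
  bits 00100000101001101001000100011101 = 547787037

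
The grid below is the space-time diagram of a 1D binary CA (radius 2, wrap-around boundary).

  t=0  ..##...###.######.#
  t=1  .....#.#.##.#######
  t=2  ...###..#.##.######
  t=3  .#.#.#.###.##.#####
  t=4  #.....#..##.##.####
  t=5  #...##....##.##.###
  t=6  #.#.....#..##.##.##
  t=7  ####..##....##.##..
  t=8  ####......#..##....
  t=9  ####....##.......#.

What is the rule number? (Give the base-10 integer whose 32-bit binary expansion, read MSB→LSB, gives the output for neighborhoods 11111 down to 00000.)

4229343654

  [31] ##### => #  t=0,i=13
  [30] ####. => #  t=0,i=15
  [29] ###.# => #  t=0,i=9
  [28] ###.. => #  t=1,i=18
  [27] ##.## => #  t=0,i=10
  [26] ##.#. => #  t=0,i=17
  [25] ##..# => .  t=2,i=6
  [24] ##... => .  t=0,i=4
  [23] #.### => .  t=0,i=11
  [22] #.##. => .  t=1,i=9
  [21] #.#.# => .  t=1,i=7
  [20] #.#.. => #  t=0,i=18
  [19] #..## => .  t=0,i=1
  [18] #..#. => #  t=2,i=7
  [17] #...# => #  t=0,i=5
  [16] #.... => .  t=1,i=1
  [15] .#### => #  t=0,i=12
  [14] .###. => .  t=0,i=8
  [13] .##.# => #  t=1,i=10
  [12] .##.. => .  t=0,i=3
  [11] .#.## => #  t=1,i=8
  [10] .#.#. => .  t=1,i=6
  [9] .#..# => .  t=0,i=0
  [8] .#... => #  t=6,i=3
  [7] ..### => #  t=0,i=7
  [6] ..##. => .  t=0,i=2
  [5] ..#.# => #  t=1,i=5
  [4] ..#.. => .  t=4,i=6
  [3] ...## => .  t=0,i=6
  [2] ...#. => #  t=1,i=4
  [1] ....# => #  t=1,i=3
  [0] ..... => .  t=1,i=2
  bits 11111100000101101010100110100110 = 4229343654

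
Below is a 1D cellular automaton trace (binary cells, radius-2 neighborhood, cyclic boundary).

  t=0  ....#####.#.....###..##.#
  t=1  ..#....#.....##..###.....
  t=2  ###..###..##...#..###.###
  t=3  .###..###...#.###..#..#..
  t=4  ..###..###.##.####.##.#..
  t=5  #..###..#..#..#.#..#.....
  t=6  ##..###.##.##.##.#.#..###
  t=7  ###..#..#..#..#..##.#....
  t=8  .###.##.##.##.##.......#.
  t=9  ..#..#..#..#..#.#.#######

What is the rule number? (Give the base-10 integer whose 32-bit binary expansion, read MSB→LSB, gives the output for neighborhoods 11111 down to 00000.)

1407206967

  ##### -> .   bit 31 = 0  t=0,i=6
  ####. -> #   bit 30 = 1  t=0,i=7
  ###.# -> .   bit 29 = 0  t=0,i=8
  ###.. -> #   bit 28 = 1  t=0,i=18
  ##.## -> .   bit 27 = 0  t=2,i=21
  ##.#. -> .   bit 26 = 0  t=0,i=9
  ##..# -> #   bit 25 = 1  t=0,i=19
  ##... -> #   bit 24 = 1  t=1,i=20
  #.### -> #   bit 23 = 1  t=2,i=22
  #.##. -> #   bit 22 = 1  t=4,i=11
  #.#.# -> #   bit 21 = 1  t=6,i=17
  #.#.. -> .   bit 20 = 0  t=0,i=10
  #..## -> .   bit 19 = 0  t=0,i=20
  #..#. -> .   bit 18 = 0  t=3,i=18
  #...# -> .   bit 17 = 0  t=2,i=13
  #.... -> .   bit 16 = 0  t=0,i=1
  .#### -> .   bit 15 = 0  t=0,i=5
  .###. -> #   bit 14 = 1  t=0,i=17
  .##.# -> .   bit 13 = 0  t=0,i=22
  .##.. -> .   bit 12 = 0  t=1,i=14
  .#.## -> .   bit 11 = 0  t=3,i=13
  .#.#. -> #   bit 10 = 1  t=5,i=15
  .#..# -> #   bit 9 = 1  t=2,i=16
  .#... -> .   bit 8 = 0  t=0,i=0
  ..### -> .   bit 7 = 0  t=0,i=4
  ..##. -> .   bit 6 = 0  t=0,i=21
  ..#.# -> #   bit 5 = 1  t=3,i=12
  ..#.. -> #   bit 4 = 1  t=1,i=2
  ...## -> .   bit 3 = 0  t=0,i=3
  ...#. -> #   bit 2 = 1  t=1,i=1
  ....# -> #   bit 1 = 1  t=0,i=2
  ..... -> #   bit 0 = 1  t=0,i=13
  bits 01010011111000000100011000110111 = 1407206967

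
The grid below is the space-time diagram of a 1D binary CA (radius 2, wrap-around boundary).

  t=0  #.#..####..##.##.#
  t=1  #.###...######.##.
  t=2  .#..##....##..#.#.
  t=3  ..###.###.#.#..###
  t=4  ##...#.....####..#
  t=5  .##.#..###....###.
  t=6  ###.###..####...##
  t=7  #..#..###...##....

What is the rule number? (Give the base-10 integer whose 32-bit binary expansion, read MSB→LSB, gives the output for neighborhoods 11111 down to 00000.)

2602118727

  ##### -> #   bit 31 = 1  t=1,i=10
  ####. -> .   bit 30 = 0  t=0,i=7
  ###.# -> .   bit 29 = 0  t=1,i=13
  ###.. -> #   bit 28 = 1  t=0,i=8
  ##.## -> #   bit 27 = 1  t=0,i=13
  ##.#. -> .   bit 26 = 0  t=0,i=1
  ##..# -> #   bit 25 = 1  t=0,i=9
  ##... -> #   bit 24 = 1  t=1,i=5
  #.### -> .   bit 23 = 0  t=1,i=2
  #.##. -> .   bit 22 = 0  t=0,i=14
  #.#.# -> .   bit 21 = 0  t=1,i=0
  #.#.. -> #   bit 20 = 1  t=0,i=2
  #..## -> #   bit 19 = 1  t=0,i=4
  #..#. -> .   bit 18 = 0  t=2,i=0
  #...# -> .   bit 17 = 0  t=1,i=6
  #.... -> #   bit 16 = 1  t=2,i=7
  .#### -> .   bit 15 = 0  t=0,i=6
  .###. -> .   bit 14 = 0  t=1,i=3
  .##.# -> #   bit 13 = 1  t=0,i=0
  .##.. -> .   bit 12 = 0  t=2,i=5
  .#.## -> #   bit 11 = 1  t=1,i=1
  .#.#. -> #   bit 10 = 1  t=2,i=15
  .#..# -> #   bit 9 = 1  t=0,i=3
  .#... -> .   bit 8 = 0  t=4,i=6
  ..### -> .   bit 7 = 0  t=0,i=5
  ..##. -> #   bit 6 = 1  t=0,i=11
  ..#.# -> .   bit 5 = 0  t=2,i=14
  ..#.. -> .   bit 4 = 0  t=2,i=1
  ...## -> .   bit 3 = 0  t=1,i=7
  ...#. -> #   bit 2 = 1  t=4,i=4
  ....# -> #   bit 1 = 1  t=2,i=8
  ..... -> #   bit 0 = 1  t=4,i=8
  bits 10011011000110010010111001000111 = 2602118727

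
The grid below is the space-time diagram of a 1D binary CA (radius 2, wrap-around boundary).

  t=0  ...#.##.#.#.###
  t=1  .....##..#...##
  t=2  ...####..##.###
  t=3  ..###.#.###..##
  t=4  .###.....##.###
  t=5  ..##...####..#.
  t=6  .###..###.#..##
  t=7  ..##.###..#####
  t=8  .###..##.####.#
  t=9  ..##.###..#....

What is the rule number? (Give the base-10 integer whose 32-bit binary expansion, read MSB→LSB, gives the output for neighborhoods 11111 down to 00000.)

  [31] ##### => #  t=7,i=12
  [30] ####. => .  t=2,i=5
  [29] ###.# => .  t=3,i=4
  [28] ###.. => #  t=0,i=14
  [27] ##.## => .  t=2,i=11
  [26] ##.#. => .  t=0,i=7
  [25] ##..# => .  t=1,i=7
  [24] ##... => .  t=0,i=0
  [23] #.### => .  t=0,i=12
  [22] #.##. => #  t=0,i=5
  [21] #.#.# => .  t=0,i=8
  [20] #.#.. => #  t=6,i=10
  [19] #..## => #  t=2,i=8
  [18] #..#. => .  t=1,i=8
  [17] #...# => .  t=0,i=1
  [16] #.... => .  t=1,i=1
  [15] .#### => #  t=2,i=4
  [14] .###. => #  t=0,i=13
  [13] .##.# => #  t=0,i=6
  [12] .##.. => #  t=1,i=6
  [11] .#.## => .  t=0,i=4
  [10] .#.#. => #  t=0,i=9
  [9] .#..# => #  t=6,i=11
  [8] .#... => #  t=1,i=10
  [7] ..### => #  t=2,i=3
  [6] ..##. => #  t=1,i=5
  [5] ..#.# => .  t=0,i=3
  [4] ..#.. => #  t=1,i=9
  [3] ...## => #  t=1,i=4
  [2] ...#. => .  t=0,i=2
  [1] ....# => #  t=1,i=3
  [0] ..... => .  t=1,i=2
  bits 10010000010110001111011111011010 = 2421749722

2421749722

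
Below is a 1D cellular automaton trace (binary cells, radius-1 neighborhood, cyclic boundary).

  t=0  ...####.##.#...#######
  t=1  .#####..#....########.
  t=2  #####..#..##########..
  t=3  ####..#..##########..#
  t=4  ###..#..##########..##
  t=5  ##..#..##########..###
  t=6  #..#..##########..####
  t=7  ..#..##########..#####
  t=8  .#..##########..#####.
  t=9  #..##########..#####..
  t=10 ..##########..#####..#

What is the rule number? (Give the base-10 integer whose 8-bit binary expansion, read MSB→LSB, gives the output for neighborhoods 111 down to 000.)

139

  nb ###: next=#  (t=0,i=4, bit7=1)
  nb ##.: next=.  (t=0,i=6, bit6=0)
  nb #.#: next=.  (t=0,i=7, bit5=0)
  nb #..: next=.  (t=0,i=0, bit4=0)
  nb .##: next=#  (t=0,i=3, bit3=1)
  nb .#.: next=.  (t=0,i=11, bit2=0)
  nb ..#: next=#  (t=0,i=2, bit1=1)
  nb ...: next=#  (t=0,i=1, bit0=1)
  bits 10001011 = 139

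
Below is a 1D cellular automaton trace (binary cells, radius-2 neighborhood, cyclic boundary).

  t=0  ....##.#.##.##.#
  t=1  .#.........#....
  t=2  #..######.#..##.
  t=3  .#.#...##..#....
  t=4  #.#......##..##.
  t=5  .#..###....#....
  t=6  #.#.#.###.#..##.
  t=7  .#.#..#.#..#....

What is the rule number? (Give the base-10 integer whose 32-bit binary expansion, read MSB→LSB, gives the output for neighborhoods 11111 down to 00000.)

2072315525

  nb #####: next=.  (t=2,i=5, bit31=0)
  nb ####.: next=#  (t=2,i=7, bit30=1)
  nb ###.#: next=#  (t=2,i=8, bit29=1)
  nb ###..: next=#  (t=5,i=6, bit28=1)
  nb ##.##: next=#  (t=0,i=11, bit27=1)
  nb ##.#.: next=.  (t=0,i=6, bit26=0)
  nb ##..#: next=#  (t=3,i=9, bit25=1)
  nb ##...: next=#  (t=5,i=7, bit24=1)
  nb #.###: next=#  (t=6,i=6, bit23=1)
  nb #.##.: next=.  (t=0,i=9, bit22=0)
  nb #.#.#: next=.  (t=0,i=7, bit21=0)
  nb #.#..: next=.  (t=0,i=15, bit20=0)
  nb #..##: next=.  (t=2,i=2, bit19=0)
  nb #..#.: next=#  (t=3,i=10, bit18=1)
  nb #...#: next=.  (t=3,i=5, bit17=0)
  nb #....: next=#  (t=0,i=1, bit16=1)
  nb .####: next=.  (t=2,i=4, bit15=0)
  nb .###.: next=.  (t=5,i=5, bit14=0)
  nb .##.#: next=.  (t=0,i=5, bit13=0)
  nb .##..: next=.  (t=3,i=8, bit12=0)
  nb .#.##: next=.  (t=0,i=8, bit11=0)
  nb .#.#.: next=#  (t=3,i=2, bit10=1)
  nb .#..#: next=#  (t=2,i=1, bit9=1)
  nb .#...: next=.  (t=0,i=0, bit8=0)
  nb ..###: next=#  (t=2,i=3, bit7=1)
  nb ..##.: next=.  (t=0,i=4, bit6=0)
  nb ..#.#: next=.  (t=3,i=1, bit5=0)
  nb ..#..: next=.  (t=1,i=1, bit4=0)
  nb ...##: next=.  (t=0,i=3, bit3=0)
  nb ...#.: next=#  (t=1,i=0, bit2=1)
  nb ....#: next=.  (t=0,i=2, bit1=0)
  nb .....: next=#  (t=1,i=4, bit0=1)
  bits 01111011100001010000011010000101 = 2072315525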